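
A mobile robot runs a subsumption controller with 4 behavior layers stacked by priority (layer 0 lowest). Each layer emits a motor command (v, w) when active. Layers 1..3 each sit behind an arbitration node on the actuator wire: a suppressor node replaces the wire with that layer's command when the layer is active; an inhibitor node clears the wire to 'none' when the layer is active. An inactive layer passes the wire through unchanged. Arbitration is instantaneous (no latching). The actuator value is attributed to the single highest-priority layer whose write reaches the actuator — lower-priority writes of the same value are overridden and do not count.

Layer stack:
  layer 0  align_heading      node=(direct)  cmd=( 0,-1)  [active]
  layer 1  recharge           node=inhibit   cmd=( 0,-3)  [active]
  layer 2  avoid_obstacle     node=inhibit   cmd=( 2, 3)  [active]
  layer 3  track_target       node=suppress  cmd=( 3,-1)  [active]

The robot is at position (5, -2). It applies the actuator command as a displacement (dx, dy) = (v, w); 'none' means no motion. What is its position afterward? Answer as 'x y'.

8 -3

layer 0 (align_heading) active — direct: (0, -1)
layer 1 (recharge) active — inhibits: none
layer 2 (avoid_obstacle) active — inhibits: none
layer 3 (track_target) active — suppresses: (3, -1)
→ actuator (3, -1)
position: (5, -2) + (3, -1) = (8, -3)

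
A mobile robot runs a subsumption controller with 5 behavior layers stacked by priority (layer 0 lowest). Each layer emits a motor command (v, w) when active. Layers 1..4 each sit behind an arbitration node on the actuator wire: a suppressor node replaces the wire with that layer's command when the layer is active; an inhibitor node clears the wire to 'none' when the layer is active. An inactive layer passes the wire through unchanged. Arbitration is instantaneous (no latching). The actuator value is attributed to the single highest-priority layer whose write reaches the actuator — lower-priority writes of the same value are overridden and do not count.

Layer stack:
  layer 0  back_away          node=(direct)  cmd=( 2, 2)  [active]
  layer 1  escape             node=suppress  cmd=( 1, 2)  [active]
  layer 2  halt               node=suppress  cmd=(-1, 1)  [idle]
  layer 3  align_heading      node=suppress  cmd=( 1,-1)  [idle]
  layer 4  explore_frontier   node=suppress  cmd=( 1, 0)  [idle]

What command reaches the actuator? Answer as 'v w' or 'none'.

[0] back_away on; wire := (2, 2)
[1] escape on (suppress); wire := (1, 2)
[2] halt off; pass (1, 2)
[3] align_heading off; pass (1, 2)
[4] explore_frontier off; pass (1, 2)
output (1, 2)

1 2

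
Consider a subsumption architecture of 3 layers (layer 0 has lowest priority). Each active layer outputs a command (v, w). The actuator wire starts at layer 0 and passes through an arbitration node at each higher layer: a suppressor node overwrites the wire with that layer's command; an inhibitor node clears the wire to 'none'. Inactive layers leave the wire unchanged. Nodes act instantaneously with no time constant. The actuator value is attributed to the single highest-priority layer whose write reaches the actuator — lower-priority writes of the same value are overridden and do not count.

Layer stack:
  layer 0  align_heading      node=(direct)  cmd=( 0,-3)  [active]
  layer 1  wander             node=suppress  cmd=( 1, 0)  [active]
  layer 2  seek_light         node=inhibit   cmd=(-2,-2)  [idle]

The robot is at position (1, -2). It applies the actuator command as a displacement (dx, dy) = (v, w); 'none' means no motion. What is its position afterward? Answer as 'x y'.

2 -2

[0] align_heading on; wire := (0, -3)
[1] wander on (suppress); wire := (1, 0)
[2] seek_light off; pass (1, 0)
output (1, 0)
position: (1, -2) + (1, 0) = (2, -2)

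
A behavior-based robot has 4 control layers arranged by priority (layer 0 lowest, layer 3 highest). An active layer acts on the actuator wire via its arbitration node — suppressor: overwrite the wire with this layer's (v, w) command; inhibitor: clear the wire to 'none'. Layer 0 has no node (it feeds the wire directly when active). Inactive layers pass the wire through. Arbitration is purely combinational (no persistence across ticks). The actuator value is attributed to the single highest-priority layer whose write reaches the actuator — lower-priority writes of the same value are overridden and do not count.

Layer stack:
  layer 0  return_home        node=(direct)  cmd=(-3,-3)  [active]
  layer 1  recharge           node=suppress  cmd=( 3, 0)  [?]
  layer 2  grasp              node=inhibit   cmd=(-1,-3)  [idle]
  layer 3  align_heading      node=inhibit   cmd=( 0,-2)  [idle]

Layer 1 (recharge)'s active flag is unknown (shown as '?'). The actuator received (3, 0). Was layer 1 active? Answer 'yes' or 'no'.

If layer 1 is active=yes:
  actuator would be (3, 0)
If layer 1 is active=no:
  actuator would be (-3, -3)
Observed (3, 0), so layer 1 was active.

yes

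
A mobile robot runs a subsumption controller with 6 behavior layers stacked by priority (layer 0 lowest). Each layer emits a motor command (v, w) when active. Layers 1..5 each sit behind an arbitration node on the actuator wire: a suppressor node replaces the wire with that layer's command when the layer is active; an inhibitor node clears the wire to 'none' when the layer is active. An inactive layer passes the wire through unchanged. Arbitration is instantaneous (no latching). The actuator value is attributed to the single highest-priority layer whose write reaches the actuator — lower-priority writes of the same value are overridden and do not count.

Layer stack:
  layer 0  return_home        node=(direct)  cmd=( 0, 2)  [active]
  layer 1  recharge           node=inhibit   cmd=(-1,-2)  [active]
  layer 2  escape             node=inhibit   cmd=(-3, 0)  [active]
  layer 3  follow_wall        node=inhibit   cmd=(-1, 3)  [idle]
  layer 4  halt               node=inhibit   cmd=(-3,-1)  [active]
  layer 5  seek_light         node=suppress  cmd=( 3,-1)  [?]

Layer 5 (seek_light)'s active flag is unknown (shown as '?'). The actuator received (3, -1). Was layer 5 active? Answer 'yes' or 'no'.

If layer 5 is active=yes:
  actuator would be (3, -1)
If layer 5 is active=no:
  actuator would be none
Observed (3, -1), so layer 5 was active.

yes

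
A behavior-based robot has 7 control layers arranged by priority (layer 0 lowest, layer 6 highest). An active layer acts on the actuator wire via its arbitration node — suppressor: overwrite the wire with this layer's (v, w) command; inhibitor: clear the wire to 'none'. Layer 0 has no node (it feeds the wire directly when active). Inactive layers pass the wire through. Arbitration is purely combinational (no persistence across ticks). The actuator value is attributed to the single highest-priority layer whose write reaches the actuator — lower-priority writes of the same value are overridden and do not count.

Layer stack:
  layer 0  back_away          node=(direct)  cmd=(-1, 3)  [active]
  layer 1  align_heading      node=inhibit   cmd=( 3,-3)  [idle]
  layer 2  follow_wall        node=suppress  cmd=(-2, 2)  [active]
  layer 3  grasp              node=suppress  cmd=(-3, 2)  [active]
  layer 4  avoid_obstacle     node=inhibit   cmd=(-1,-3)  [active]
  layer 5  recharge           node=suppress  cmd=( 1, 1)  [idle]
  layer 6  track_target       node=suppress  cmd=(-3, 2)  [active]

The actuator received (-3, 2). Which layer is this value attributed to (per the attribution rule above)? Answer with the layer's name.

L0 back_away: active, feeds wire = (-1, 3)
L1 align_heading: idle → wire stays (-1, 3)
L2 follow_wall: active, suppressor → wire = (-2, 2)
L3 grasp: active, suppressor → wire = (-3, 2)
L4 avoid_obstacle: active, inhibitor → wire = none
L5 recharge: idle → wire stays none
L6 track_target: active, suppressor → wire = (-3, 2)
actuator = (-3, 2)
last writer: layer 6 = track_target

track_target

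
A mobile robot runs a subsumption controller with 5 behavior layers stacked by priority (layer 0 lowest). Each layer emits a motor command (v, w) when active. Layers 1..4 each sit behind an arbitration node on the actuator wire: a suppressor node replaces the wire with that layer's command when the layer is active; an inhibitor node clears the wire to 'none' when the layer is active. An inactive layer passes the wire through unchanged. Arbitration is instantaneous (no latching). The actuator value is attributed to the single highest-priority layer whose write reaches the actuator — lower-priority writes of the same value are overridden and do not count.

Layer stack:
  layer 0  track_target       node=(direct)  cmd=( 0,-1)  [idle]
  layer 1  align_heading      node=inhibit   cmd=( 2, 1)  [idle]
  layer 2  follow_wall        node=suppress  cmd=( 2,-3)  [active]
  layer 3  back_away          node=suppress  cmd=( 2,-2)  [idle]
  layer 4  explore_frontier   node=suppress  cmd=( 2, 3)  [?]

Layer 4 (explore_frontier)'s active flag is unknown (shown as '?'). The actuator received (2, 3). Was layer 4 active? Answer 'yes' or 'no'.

If layer 4 is active=yes:
  actuator would be (2, 3)
If layer 4 is active=no:
  actuator would be (2, -3)
Observed (2, 3), so layer 4 was active.

yes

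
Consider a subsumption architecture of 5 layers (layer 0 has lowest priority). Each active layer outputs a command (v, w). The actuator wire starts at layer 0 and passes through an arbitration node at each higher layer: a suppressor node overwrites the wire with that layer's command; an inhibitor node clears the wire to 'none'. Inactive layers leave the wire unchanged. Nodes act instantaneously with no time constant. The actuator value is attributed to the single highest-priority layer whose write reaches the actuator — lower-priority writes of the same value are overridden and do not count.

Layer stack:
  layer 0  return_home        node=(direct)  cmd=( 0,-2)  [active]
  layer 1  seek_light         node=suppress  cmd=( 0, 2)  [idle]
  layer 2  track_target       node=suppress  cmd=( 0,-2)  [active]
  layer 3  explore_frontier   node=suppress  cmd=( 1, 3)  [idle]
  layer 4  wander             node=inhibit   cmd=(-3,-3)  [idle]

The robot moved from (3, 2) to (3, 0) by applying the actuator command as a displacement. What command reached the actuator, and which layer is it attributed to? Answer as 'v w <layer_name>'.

0 -2 track_target

displacement = (3, 0) − (3, 2) = (0, -2)
[0] return_home on; wire := (0, -2)
[1] seek_light off; pass (0, -2)
[2] track_target on (suppress); wire := (0, -2)
[3] explore_frontier off; pass (0, -2)
[4] wander off; pass (0, -2)
output (0, -2) — from layer 2 (track_target)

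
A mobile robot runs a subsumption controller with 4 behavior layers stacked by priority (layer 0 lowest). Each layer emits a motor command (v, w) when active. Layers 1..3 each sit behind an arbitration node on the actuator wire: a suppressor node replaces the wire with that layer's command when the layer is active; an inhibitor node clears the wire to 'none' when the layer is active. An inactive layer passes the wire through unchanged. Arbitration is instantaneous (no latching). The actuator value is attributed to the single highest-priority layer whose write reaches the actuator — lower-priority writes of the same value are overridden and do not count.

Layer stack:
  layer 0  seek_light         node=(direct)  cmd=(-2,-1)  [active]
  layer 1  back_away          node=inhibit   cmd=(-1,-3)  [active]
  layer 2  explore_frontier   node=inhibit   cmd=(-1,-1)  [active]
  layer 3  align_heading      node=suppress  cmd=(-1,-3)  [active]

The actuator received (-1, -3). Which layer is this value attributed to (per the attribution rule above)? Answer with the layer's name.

align_heading

[0] seek_light on; wire := (-2, -1)
[1] back_away on (inhibit); wire := none
[2] explore_frontier on (inhibit); wire := none
[3] align_heading on (suppress); wire := (-1, -3)
output (-1, -3)
last writer: layer 3 = align_heading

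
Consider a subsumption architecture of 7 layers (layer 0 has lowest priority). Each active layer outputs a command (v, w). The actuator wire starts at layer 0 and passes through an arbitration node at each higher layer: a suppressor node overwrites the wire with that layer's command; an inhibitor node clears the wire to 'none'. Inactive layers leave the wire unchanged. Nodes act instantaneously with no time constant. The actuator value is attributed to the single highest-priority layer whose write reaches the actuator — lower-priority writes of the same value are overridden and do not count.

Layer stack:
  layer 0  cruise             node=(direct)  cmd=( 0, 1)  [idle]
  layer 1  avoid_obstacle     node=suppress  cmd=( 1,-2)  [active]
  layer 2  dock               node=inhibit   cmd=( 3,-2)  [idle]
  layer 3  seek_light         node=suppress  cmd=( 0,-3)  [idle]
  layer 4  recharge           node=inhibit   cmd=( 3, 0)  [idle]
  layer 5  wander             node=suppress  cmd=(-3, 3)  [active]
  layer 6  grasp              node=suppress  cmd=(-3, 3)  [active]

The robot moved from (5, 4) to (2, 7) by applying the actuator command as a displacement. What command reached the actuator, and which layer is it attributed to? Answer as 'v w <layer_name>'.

-3 3 grasp

displacement = (2, 7) − (5, 4) = (-3, 3)
L0 cruise: idle → wire = none
L1 avoid_obstacle: active, suppressor → wire = (1, -2)
L2 dock: idle → wire stays (1, -2)
L3 seek_light: idle → wire stays (1, -2)
L4 recharge: idle → wire stays (1, -2)
L5 wander: active, suppressor → wire = (-3, 3)
L6 grasp: active, suppressor → wire = (-3, 3)
actuator = (-3, 3) — from layer 6 (grasp)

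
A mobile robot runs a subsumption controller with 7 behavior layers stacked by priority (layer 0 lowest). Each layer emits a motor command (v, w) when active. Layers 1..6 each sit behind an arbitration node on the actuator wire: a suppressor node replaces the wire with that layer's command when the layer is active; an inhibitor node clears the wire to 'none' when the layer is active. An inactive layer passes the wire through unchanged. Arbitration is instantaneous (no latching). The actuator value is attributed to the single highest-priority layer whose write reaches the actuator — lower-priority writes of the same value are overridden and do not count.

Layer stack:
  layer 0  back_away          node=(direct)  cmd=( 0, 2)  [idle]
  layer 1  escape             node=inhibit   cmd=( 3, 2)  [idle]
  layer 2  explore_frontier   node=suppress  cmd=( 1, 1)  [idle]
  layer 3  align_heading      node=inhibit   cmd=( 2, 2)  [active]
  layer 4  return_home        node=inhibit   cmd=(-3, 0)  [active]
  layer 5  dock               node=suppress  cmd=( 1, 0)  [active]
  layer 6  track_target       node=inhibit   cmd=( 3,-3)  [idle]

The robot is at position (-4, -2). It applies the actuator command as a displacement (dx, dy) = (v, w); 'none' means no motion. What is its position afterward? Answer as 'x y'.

-3 -2

[0] back_away off; wire := none
[1] escape off; pass none
[2] explore_frontier off; pass none
[3] align_heading on (inhibit); wire := none
[4] return_home on (inhibit); wire := none
[5] dock on (suppress); wire := (1, 0)
[6] track_target off; pass (1, 0)
output (1, 0)
position: (-4, -2) + (1, 0) = (-3, -2)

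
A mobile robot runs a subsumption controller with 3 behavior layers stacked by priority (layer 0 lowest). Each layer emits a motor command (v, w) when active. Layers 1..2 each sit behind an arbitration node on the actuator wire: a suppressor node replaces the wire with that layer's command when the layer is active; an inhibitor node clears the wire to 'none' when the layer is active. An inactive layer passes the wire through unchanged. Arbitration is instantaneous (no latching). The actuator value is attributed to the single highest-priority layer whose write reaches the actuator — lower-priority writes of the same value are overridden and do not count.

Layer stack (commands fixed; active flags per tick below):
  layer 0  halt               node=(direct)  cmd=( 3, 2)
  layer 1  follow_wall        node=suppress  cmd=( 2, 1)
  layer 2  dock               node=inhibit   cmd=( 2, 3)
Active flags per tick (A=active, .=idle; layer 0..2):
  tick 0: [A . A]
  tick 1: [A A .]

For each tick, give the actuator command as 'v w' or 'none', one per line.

none
2 1

tick 0:
  layer 0 (halt) active — direct: (3, 2)
  layer 1 (follow_wall) idle — unchanged: (3, 2)
  layer 2 (dock) active — inhibits: none
  → actuator none
tick 1:
  layer 0 (halt) active — direct: (3, 2)
  layer 1 (follow_wall) active — suppresses: (2, 1)
  layer 2 (dock) idle — unchanged: (2, 1)
  → actuator (2, 1)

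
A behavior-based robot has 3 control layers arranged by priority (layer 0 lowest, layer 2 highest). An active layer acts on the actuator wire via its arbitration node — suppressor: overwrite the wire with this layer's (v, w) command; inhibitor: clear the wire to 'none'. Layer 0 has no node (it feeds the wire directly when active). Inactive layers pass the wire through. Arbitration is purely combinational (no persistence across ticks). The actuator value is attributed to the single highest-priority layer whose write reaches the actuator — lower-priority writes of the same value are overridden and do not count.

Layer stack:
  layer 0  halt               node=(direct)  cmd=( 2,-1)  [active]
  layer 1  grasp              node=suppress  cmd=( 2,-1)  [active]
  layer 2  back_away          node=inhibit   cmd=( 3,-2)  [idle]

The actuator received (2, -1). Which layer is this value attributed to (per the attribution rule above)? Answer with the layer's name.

grasp

layer 0 (halt) active — direct: (2, -1)
layer 1 (grasp) active — suppresses: (2, -1)
layer 2 (back_away) idle — unchanged: (2, -1)
→ actuator (2, -1)
last writer: layer 1 = grasp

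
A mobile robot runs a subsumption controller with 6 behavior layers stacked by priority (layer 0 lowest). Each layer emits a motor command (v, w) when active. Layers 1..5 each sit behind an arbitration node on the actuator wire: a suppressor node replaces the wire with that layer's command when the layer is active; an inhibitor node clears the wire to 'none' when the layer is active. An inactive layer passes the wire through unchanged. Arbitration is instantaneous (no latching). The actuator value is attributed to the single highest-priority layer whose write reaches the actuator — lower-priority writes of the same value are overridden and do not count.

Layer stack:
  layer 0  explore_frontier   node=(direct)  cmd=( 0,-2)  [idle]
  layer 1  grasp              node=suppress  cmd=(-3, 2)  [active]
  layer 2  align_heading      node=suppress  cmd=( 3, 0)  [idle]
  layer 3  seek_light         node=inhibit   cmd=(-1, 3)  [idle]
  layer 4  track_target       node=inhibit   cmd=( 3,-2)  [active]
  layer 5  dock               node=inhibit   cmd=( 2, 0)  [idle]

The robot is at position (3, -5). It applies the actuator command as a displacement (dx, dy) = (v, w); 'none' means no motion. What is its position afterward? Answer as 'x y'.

3 -5

L0 explore_frontier: idle → wire = none
L1 grasp: active, suppressor → wire = (-3, 2)
L2 align_heading: idle → wire stays (-3, 2)
L3 seek_light: idle → wire stays (-3, 2)
L4 track_target: active, inhibitor → wire = none
L5 dock: idle → wire stays none
actuator = none
position: (3, -5) + none = (3, -5)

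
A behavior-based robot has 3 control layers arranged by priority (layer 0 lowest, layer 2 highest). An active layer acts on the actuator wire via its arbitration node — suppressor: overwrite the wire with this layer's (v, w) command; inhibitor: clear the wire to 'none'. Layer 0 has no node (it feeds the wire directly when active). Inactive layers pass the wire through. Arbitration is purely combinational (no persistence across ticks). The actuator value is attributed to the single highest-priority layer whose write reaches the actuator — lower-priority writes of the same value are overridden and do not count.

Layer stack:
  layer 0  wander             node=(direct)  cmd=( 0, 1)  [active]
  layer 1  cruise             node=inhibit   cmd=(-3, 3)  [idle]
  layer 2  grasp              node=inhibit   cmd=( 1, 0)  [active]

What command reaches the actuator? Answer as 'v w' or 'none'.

none

layer 0 (wander) active — direct: (0, 1)
layer 1 (cruise) idle — unchanged: (0, 1)
layer 2 (grasp) active — inhibits: none
→ actuator none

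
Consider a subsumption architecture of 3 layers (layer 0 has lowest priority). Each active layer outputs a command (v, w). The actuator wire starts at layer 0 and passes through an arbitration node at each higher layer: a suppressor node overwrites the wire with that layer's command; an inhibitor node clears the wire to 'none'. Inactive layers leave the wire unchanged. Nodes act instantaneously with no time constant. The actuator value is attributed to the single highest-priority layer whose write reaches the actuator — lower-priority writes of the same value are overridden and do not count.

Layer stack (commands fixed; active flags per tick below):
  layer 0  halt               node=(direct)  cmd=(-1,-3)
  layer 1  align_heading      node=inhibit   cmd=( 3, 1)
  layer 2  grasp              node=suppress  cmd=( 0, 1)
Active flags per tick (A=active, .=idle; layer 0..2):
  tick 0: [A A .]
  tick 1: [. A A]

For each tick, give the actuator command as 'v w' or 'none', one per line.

tick 0:
  L0 halt: active, feeds wire = (-1, -3)
  L1 align_heading: active, inhibitor → wire = none
  L2 grasp: idle → wire stays none
  actuator = none
tick 1:
  L0 halt: idle → wire = none
  L1 align_heading: active, inhibitor → wire = none
  L2 grasp: active, suppressor → wire = (0, 1)
  actuator = (0, 1)

none
0 1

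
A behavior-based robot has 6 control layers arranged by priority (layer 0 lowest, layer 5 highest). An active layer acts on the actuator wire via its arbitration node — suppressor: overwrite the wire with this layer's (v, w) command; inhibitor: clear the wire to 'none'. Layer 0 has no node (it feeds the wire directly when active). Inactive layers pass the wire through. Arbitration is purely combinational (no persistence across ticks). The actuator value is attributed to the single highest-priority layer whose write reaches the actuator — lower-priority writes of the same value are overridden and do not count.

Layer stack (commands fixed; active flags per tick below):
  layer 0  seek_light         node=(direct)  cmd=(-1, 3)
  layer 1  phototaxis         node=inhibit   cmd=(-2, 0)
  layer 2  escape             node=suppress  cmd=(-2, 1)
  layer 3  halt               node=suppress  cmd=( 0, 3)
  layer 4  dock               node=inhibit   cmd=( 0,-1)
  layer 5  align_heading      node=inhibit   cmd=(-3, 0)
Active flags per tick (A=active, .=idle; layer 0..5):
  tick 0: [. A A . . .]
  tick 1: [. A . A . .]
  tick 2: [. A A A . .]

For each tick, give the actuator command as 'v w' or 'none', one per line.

tick 0:
  layer 0 (seek_light) idle — none
  layer 1 (phototaxis) active — inhibits: none
  layer 2 (escape) active — suppresses: (-2, 1)
  layer 3 (halt) idle — unchanged: (-2, 1)
  layer 4 (dock) idle — unchanged: (-2, 1)
  layer 5 (align_heading) idle — unchanged: (-2, 1)
  → actuator (-2, 1)
tick 1:
  layer 0 (seek_light) idle — none
  layer 1 (phototaxis) active — inhibits: none
  layer 2 (escape) idle — unchanged: none
  layer 3 (halt) active — suppresses: (0, 3)
  layer 4 (dock) idle — unchanged: (0, 3)
  layer 5 (align_heading) idle — unchanged: (0, 3)
  → actuator (0, 3)
tick 2:
  layer 0 (seek_light) idle — none
  layer 1 (phototaxis) active — inhibits: none
  layer 2 (escape) active — suppresses: (-2, 1)
  layer 3 (halt) active — suppresses: (0, 3)
  layer 4 (dock) idle — unchanged: (0, 3)
  layer 5 (align_heading) idle — unchanged: (0, 3)
  → actuator (0, 3)

-2 1
0 3
0 3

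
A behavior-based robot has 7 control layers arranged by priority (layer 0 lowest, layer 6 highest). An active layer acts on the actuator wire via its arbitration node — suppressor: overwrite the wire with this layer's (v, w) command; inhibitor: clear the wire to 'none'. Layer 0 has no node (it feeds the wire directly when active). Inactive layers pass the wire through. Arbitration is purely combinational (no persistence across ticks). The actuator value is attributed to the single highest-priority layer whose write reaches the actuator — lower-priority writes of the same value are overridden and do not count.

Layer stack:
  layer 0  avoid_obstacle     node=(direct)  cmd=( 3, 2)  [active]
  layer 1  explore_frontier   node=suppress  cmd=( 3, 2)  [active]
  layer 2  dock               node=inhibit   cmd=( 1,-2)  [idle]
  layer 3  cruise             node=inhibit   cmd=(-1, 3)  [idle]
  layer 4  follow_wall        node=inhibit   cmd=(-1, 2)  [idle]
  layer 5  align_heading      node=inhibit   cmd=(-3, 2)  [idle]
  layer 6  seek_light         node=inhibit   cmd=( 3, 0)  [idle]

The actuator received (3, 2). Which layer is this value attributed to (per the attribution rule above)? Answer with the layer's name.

explore_frontier

layer 0 (avoid_obstacle) active — direct: (3, 2)
layer 1 (explore_frontier) active — suppresses: (3, 2)
layer 2 (dock) idle — unchanged: (3, 2)
layer 3 (cruise) idle — unchanged: (3, 2)
layer 4 (follow_wall) idle — unchanged: (3, 2)
layer 5 (align_heading) idle — unchanged: (3, 2)
layer 6 (seek_light) idle — unchanged: (3, 2)
→ actuator (3, 2)
last writer: layer 1 = explore_frontier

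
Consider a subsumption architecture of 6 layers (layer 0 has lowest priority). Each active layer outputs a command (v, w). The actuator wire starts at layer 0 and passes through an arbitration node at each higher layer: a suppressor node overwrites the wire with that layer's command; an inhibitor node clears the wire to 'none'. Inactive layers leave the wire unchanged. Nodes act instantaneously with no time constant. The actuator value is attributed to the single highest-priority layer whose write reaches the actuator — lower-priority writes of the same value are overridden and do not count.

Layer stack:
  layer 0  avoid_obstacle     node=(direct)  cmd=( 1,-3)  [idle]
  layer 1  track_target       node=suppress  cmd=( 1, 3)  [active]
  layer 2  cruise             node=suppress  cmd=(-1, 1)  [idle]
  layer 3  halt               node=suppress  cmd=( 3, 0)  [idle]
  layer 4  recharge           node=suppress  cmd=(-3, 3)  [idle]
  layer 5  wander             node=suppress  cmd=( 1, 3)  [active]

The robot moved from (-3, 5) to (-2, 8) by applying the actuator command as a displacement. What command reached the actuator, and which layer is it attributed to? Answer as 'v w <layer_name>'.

1 3 wander

displacement = (-2, 8) − (-3, 5) = (1, 3)
L0 avoid_obstacle: idle → wire = none
L1 track_target: active, suppressor → wire = (1, 3)
L2 cruise: idle → wire stays (1, 3)
L3 halt: idle → wire stays (1, 3)
L4 recharge: idle → wire stays (1, 3)
L5 wander: active, suppressor → wire = (1, 3)
actuator = (1, 3) — from layer 5 (wander)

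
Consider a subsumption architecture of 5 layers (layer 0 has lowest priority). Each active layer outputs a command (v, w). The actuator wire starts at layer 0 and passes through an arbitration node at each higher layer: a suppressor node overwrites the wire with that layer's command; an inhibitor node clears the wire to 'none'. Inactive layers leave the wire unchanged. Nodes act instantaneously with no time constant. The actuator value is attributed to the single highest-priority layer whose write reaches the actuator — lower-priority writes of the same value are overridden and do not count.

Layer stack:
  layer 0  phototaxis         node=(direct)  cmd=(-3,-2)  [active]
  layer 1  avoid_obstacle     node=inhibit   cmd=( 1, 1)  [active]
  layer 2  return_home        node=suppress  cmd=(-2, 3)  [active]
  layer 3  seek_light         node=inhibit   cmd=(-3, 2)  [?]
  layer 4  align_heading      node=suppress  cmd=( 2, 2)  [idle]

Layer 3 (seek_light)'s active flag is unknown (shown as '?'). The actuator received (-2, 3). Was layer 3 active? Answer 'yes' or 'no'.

no

If layer 3 is active=yes:
  actuator would be none
If layer 3 is active=no:
  actuator would be (-2, 3)
Observed (-2, 3), so layer 3 was idle.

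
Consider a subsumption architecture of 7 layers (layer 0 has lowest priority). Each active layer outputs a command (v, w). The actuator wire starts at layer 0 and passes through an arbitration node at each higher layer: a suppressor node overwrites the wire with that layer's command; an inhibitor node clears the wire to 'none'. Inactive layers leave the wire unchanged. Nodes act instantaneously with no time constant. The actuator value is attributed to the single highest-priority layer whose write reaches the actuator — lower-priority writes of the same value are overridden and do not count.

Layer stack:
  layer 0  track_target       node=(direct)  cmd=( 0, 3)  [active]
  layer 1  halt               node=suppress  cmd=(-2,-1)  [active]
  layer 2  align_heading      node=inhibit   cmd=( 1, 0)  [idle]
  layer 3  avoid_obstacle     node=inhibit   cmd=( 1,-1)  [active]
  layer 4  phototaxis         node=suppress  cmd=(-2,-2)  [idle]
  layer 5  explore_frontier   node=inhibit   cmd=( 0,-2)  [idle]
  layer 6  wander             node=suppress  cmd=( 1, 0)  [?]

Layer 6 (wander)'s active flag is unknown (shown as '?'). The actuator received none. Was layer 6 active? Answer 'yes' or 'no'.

no

If layer 6 is active=yes:
  actuator would be (1, 0)
If layer 6 is active=no:
  actuator would be none
Observed none, so layer 6 was idle.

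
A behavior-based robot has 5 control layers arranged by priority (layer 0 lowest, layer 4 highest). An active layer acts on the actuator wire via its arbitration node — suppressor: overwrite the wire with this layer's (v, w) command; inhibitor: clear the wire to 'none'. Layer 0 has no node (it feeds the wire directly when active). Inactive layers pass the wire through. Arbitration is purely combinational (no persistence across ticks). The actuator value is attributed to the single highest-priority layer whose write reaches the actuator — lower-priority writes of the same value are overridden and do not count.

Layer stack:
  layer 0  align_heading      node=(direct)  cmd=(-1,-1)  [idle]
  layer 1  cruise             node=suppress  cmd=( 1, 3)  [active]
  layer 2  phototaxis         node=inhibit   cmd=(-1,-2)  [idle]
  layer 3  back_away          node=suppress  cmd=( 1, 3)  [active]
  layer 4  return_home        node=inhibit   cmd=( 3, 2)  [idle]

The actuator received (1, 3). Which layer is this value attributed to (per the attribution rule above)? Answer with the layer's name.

layer 0 (align_heading) idle — none
layer 1 (cruise) active — suppresses: (1, 3)
layer 2 (phototaxis) idle — unchanged: (1, 3)
layer 3 (back_away) active — suppresses: (1, 3)
layer 4 (return_home) idle — unchanged: (1, 3)
→ actuator (1, 3)
last writer: layer 3 = back_away

back_away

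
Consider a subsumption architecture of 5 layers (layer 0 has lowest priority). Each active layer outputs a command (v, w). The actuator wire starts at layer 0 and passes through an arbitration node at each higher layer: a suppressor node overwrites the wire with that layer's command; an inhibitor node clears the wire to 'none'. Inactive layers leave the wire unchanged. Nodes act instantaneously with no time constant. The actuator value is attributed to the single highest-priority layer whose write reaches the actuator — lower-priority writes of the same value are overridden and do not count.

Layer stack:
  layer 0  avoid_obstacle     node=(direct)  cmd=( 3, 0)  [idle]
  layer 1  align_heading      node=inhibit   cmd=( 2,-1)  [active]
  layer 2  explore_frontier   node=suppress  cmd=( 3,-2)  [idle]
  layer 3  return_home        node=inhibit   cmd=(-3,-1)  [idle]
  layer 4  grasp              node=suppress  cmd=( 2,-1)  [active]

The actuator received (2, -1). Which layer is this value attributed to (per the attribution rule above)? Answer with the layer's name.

layer 0 (avoid_obstacle) idle — none
layer 1 (align_heading) active — inhibits: none
layer 2 (explore_frontier) idle — unchanged: none
layer 3 (return_home) idle — unchanged: none
layer 4 (grasp) active — suppresses: (2, -1)
→ actuator (2, -1)
last writer: layer 4 = grasp

grasp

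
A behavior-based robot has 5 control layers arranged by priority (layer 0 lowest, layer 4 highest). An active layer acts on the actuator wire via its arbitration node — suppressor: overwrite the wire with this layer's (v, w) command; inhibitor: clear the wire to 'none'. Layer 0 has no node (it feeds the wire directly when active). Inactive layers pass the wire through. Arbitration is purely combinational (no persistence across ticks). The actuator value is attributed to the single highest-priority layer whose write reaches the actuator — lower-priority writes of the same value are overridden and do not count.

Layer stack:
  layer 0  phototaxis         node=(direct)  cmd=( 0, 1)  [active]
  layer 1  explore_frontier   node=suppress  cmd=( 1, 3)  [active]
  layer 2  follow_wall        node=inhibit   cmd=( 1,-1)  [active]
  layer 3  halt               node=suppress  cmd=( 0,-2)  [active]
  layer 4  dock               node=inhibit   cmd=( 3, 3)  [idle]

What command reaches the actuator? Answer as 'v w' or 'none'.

0 -2

layer 0 (phototaxis) active — direct: (0, 1)
layer 1 (explore_frontier) active — suppresses: (1, 3)
layer 2 (follow_wall) active — inhibits: none
layer 3 (halt) active — suppresses: (0, -2)
layer 4 (dock) idle — unchanged: (0, -2)
→ actuator (0, -2)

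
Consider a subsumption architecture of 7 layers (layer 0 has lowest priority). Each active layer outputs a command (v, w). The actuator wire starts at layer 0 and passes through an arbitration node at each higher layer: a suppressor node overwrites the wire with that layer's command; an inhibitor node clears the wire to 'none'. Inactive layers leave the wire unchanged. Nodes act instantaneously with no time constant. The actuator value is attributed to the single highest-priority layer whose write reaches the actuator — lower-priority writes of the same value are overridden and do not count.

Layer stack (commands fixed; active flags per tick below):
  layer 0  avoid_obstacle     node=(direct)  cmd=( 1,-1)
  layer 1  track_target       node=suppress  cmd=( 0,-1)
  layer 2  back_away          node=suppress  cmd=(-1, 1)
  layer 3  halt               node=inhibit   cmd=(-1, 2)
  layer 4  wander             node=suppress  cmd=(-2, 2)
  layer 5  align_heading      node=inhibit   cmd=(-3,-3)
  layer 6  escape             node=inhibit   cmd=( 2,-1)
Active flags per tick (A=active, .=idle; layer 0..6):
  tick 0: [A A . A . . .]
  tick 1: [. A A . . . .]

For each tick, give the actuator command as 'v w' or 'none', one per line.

tick 0:
  L0 avoid_obstacle: active, feeds wire = (1, -1)
  L1 track_target: active, suppressor → wire = (0, -1)
  L2 back_away: idle → wire stays (0, -1)
  L3 halt: active, inhibitor → wire = none
  L4 wander: idle → wire stays none
  L5 align_heading: idle → wire stays none
  L6 escape: idle → wire stays none
  actuator = none
tick 1:
  L0 avoid_obstacle: idle → wire = none
  L1 track_target: active, suppressor → wire = (0, -1)
  L2 back_away: active, suppressor → wire = (-1, 1)
  L3 halt: idle → wire stays (-1, 1)
  L4 wander: idle → wire stays (-1, 1)
  L5 align_heading: idle → wire stays (-1, 1)
  L6 escape: idle → wire stays (-1, 1)
  actuator = (-1, 1)

none
-1 1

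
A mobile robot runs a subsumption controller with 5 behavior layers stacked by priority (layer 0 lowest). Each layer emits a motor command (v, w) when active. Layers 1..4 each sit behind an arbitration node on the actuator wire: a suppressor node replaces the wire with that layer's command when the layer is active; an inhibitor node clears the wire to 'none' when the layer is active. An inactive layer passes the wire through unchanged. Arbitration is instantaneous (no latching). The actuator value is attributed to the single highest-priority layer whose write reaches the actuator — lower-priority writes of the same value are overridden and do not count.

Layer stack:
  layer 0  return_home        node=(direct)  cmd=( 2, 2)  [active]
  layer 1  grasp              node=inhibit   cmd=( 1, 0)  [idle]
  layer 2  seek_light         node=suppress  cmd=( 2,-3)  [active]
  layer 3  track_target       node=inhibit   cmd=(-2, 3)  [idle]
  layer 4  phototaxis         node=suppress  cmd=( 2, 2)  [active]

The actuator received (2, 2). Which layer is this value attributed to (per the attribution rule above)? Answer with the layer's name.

phototaxis

layer 0 (return_home) active — direct: (2, 2)
layer 1 (grasp) idle — unchanged: (2, 2)
layer 2 (seek_light) active — suppresses: (2, -3)
layer 3 (track_target) idle — unchanged: (2, -3)
layer 4 (phototaxis) active — suppresses: (2, 2)
→ actuator (2, 2)
last writer: layer 4 = phototaxis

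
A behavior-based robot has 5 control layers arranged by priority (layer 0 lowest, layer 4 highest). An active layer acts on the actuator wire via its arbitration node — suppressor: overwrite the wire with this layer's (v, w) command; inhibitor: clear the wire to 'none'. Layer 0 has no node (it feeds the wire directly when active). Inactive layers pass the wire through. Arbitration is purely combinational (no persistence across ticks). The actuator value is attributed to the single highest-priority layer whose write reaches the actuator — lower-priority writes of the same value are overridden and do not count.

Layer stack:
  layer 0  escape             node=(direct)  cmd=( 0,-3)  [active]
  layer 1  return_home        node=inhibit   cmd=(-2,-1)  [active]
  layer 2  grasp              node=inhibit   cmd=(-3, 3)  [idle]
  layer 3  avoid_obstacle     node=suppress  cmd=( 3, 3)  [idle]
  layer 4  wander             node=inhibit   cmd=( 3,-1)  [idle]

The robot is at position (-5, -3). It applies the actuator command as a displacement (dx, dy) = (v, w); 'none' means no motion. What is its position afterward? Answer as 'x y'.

[0] escape on; wire := (0, -3)
[1] return_home on (inhibit); wire := none
[2] grasp off; pass none
[3] avoid_obstacle off; pass none
[4] wander off; pass none
output none
position: (-5, -3) + none = (-5, -3)

-5 -3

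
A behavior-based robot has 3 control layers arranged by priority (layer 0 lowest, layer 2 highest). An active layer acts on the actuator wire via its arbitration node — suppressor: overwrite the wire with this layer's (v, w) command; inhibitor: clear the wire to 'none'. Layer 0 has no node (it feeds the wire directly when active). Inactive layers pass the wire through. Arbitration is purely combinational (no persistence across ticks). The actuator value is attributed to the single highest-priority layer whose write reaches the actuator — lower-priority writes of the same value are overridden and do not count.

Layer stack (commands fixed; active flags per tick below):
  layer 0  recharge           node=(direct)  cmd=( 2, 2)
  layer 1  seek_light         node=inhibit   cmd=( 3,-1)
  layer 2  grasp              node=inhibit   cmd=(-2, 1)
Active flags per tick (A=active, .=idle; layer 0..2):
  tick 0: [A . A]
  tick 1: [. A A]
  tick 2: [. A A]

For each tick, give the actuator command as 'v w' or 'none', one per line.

none
none
none

tick 0:
  layer 0 (recharge) active — direct: (2, 2)
  layer 1 (seek_light) idle — unchanged: (2, 2)
  layer 2 (grasp) active — inhibits: none
  → actuator none
tick 1:
  layer 0 (recharge) idle — none
  layer 1 (seek_light) active — inhibits: none
  layer 2 (grasp) active — inhibits: none
  → actuator none
tick 2:
  layer 0 (recharge) idle — none
  layer 1 (seek_light) active — inhibits: none
  layer 2 (grasp) active — inhibits: none
  → actuator none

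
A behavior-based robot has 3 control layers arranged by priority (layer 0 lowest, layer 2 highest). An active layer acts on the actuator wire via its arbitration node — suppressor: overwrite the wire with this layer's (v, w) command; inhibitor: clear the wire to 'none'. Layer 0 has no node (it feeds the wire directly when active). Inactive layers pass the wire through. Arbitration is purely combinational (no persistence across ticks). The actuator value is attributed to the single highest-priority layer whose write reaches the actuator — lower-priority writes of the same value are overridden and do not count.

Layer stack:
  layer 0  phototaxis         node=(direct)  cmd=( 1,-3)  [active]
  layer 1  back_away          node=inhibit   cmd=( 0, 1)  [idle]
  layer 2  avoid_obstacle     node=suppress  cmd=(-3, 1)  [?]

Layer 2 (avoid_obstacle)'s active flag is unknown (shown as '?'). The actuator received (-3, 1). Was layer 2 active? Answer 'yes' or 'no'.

If layer 2 is active=yes:
  actuator would be (-3, 1)
If layer 2 is active=no:
  actuator would be (1, -3)
Observed (-3, 1), so layer 2 was active.

yes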